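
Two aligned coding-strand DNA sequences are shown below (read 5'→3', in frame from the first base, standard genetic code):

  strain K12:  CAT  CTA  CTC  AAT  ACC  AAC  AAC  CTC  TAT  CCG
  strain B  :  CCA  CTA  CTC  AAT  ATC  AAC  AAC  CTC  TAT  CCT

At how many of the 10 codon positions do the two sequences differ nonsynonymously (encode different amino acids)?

2

Codon 1: CAT His / CCA Pro — nonsynonymous.
Codon 2: CTA Leu / CTA Leu — identical.
Codon 3: CTC Leu / CTC Leu — identical.
Codon 4: AAT Asn / AAT Asn — identical.
Codon 5: ACC Thr / ATC Ile — nonsynonymous.
Codon 6: AAC Asn / AAC Asn — identical.
Codon 7: AAC Asn / AAC Asn — identical.
Codon 8: CTC Leu / CTC Leu — identical.
Codon 9: TAT Tyr / TAT Tyr — identical.
Codon 10: CCG Pro / CCT Pro — synonymous.
Nonsynonymous differences: 2.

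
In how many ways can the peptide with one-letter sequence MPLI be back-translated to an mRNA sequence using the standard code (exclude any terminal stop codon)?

Met: 1 codon.
Pro: 4 codons.
Leu: 6 codons.
Ile: 3 codons.
1 × 4 × 6 × 3 = 72.

72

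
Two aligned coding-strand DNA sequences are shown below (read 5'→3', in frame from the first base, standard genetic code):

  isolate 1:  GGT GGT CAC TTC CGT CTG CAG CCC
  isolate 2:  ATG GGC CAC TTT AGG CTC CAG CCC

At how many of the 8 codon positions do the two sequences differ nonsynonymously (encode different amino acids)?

Codon 1: GGT Gly / ATG Met — nonsynonymous.
Codon 2: GGT Gly / GGC Gly — synonymous.
Codon 3: CAC His / CAC His — identical.
Codon 4: TTC Phe / TTT Phe — synonymous.
Codon 5: CGT Arg / AGG Arg — synonymous.
Codon 6: CTG Leu / CTC Leu — synonymous.
Codon 7: CAG Gln / CAG Gln — identical.
Codon 8: CCC Pro / CCC Pro — identical.
Nonsynonymous differences: 1.

1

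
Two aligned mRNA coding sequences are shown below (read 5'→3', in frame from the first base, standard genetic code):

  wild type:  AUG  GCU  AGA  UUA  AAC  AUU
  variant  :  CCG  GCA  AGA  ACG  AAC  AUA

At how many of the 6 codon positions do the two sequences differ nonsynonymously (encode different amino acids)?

Codon 1: AUG Met / CCG Pro — nonsynonymous.
Codon 2: GCU Ala / GCA Ala — synonymous.
Codon 3: AGA Arg / AGA Arg — identical.
Codon 4: UUA Leu / ACG Thr — nonsynonymous.
Codon 5: AAC Asn / AAC Asn — identical.
Codon 6: AUU Ile / AUA Ile — synonymous.
Nonsynonymous differences: 2.

2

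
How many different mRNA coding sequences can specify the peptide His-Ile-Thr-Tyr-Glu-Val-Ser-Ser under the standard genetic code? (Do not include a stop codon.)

13824

His: 2 codons.
Ile: 3 codons.
Thr: 4 codons.
Tyr: 2 codons.
Glu: 2 codons.
Val: 4 codons.
Ser: 6 codons.
Ser: 6 codons.
2 × 3 × 4 × 2 × 2 × 4 × 6 × 6 = 13824.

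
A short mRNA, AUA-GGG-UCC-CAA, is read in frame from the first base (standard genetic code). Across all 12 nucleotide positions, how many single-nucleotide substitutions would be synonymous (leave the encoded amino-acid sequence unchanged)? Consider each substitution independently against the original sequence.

Codon 1 (AUA, Ile): 2 synonymous substitutions.
Codon 2 (GGG, Gly): 3 synonymous substitutions.
Codon 3 (UCC, Ser): 3 synonymous substitutions.
Codon 4 (CAA, Gln): 1 synonymous substitution.
Total: 2 + 3 + 3 + 1 = 9.

9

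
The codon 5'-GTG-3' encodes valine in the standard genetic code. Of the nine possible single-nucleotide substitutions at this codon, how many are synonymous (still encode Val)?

Position 1: none → 0 synonymous.
Position 2: none → 0 synonymous.
Position 3: GTT, GTC, GTA → 3 synonymous.
Total: 0 + 0 + 3 = 3.

3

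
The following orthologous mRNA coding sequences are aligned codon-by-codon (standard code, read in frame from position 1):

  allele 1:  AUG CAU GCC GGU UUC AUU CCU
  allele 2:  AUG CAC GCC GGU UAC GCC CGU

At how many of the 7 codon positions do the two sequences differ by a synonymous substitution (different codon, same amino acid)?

1

Codon 1: AUG Met / AUG Met — identical.
Codon 2: CAU His / CAC His — synonymous.
Codon 3: GCC Ala / GCC Ala — identical.
Codon 4: GGU Gly / GGU Gly — identical.
Codon 5: UUC Phe / UAC Tyr — nonsynonymous.
Codon 6: AUU Ile / GCC Ala — nonsynonymous.
Codon 7: CCU Pro / CGU Arg — nonsynonymous.
Synonymous differences: 1.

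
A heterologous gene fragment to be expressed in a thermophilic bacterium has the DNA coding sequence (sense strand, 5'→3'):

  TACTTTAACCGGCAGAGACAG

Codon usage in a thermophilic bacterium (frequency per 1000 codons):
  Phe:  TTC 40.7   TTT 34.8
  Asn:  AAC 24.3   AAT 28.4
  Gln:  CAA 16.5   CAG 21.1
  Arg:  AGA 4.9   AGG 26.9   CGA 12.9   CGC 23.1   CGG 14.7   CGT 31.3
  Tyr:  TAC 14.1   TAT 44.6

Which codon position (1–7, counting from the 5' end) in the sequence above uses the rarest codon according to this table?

Codon 1 TAC (Tyr): 14.1 per 1000.
Codon 2 TTT (Phe): 34.8 per 1000.
Codon 3 AAC (Asn): 24.3 per 1000.
Codon 4 CGG (Arg): 14.7 per 1000.
Codon 5 CAG (Gln): 21.1 per 1000.
Codon 6 AGA (Arg): 4.9 per 1000.
Codon 7 CAG (Gln): 21.1 per 1000.
Lowest frequency is 4.9 at codon 6.

6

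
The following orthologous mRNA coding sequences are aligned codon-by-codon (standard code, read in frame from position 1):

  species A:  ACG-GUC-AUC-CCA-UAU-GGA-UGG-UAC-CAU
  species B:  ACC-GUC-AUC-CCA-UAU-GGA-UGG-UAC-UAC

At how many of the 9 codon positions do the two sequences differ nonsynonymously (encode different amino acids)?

1

Codon 1: ACG Thr / ACC Thr — synonymous.
Codon 2: GUC Val / GUC Val — identical.
Codon 3: AUC Ile / AUC Ile — identical.
Codon 4: CCA Pro / CCA Pro — identical.
Codon 5: UAU Tyr / UAU Tyr — identical.
Codon 6: GGA Gly / GGA Gly — identical.
Codon 7: UGG Trp / UGG Trp — identical.
Codon 8: UAC Tyr / UAC Tyr — identical.
Codon 9: CAU His / UAC Tyr — nonsynonymous.
Nonsynonymous differences: 1.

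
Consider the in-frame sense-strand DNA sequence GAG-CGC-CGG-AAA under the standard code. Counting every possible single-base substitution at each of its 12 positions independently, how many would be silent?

9

Codon 1 (GAG, Glu): 1 synonymous substitution.
Codon 2 (CGC, Arg): 3 synonymous substitutions.
Codon 3 (CGG, Arg): 4 synonymous substitutions.
Codon 4 (AAA, Lys): 1 synonymous substitution.
Total: 1 + 3 + 4 + 1 = 9.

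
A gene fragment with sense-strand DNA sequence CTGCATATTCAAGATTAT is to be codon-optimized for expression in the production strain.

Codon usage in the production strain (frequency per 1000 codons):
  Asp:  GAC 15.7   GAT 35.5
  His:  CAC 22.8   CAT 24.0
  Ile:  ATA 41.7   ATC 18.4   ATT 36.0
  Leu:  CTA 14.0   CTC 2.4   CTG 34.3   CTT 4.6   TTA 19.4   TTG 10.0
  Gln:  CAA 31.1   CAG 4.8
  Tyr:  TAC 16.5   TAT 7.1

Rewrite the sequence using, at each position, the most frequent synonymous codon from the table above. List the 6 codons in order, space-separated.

CTG CAT ATA CAA GAT TAC

Codon 1 (Leu): best is CTG at 34.3.
Codon 2 (His): best is CAT at 24.0.
Codon 3 (Ile): best is ATA at 41.7.
Codon 4 (Gln): best is CAA at 31.1.
Codon 5 (Asp): best is GAT at 35.5.
Codon 6 (Tyr): best is TAC at 16.5.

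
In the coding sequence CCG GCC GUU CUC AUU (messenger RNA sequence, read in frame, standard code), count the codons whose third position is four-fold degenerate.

4

Codon 1 CCG (Pro): third position 4-fold.
Codon 2 GCC (Ala): third position 4-fold.
Codon 3 GUU (Val): third position 4-fold.
Codon 4 CUC (Leu): third position 4-fold.
Codon 5 AUU (Ile): third position 3-fold.
Four-fold degenerate third positions: 4.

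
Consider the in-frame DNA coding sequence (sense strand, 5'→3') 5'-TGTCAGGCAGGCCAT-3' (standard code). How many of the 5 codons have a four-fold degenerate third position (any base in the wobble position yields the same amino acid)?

2

Codon 1 TGT (Cys): third position 2-fold.
Codon 2 CAG (Gln): third position 2-fold.
Codon 3 GCA (Ala): third position 4-fold.
Codon 4 GGC (Gly): third position 4-fold.
Codon 5 CAT (His): third position 2-fold.
Four-fold degenerate third positions: 2.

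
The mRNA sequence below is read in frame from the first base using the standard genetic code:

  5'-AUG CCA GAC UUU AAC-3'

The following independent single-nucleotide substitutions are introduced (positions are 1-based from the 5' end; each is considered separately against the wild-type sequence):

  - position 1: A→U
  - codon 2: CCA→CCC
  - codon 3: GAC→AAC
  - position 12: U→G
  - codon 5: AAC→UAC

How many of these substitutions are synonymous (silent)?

1

Codon 1: AUG (Met) → UUG (Leu) — missense.
Codon 2: CCA (Pro) → CCC (Pro) — synonymous.
Codon 3: GAC (Asp) → AAC (Asn) — missense.
Codon 4: UUU (Phe) → UUG (Leu) — missense.
Codon 5: AAC (Asn) → UAC (Tyr) — missense.
Synonymous: 1 of 5.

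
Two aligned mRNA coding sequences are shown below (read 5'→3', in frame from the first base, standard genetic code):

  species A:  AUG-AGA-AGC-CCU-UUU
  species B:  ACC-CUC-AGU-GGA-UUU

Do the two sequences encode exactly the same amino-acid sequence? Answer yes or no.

no

Codon 1: AUG Met / ACC Thr — nonsynonymous.
Codon 2: AGA Arg / CUC Leu — nonsynonymous.
Codon 3: AGC Ser / AGU Ser — synonymous.
Codon 4: CCU Pro / GGA Gly — nonsynonymous.
Codon 5: UUU Phe / UUU Phe — identical.
Nonsynonymous differences: 3 → different protein.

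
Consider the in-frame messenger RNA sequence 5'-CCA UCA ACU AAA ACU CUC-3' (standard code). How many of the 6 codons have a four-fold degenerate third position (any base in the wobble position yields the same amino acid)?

5

Codon 1 CCA (Pro): third position 4-fold.
Codon 2 UCA (Ser): third position 4-fold.
Codon 3 ACU (Thr): third position 4-fold.
Codon 4 AAA (Lys): third position 2-fold.
Codon 5 ACU (Thr): third position 4-fold.
Codon 6 CUC (Leu): third position 4-fold.
Four-fold degenerate third positions: 5.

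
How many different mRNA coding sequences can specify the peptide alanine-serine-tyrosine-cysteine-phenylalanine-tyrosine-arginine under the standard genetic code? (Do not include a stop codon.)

Ala: 4 codons.
Ser: 6 codons.
Tyr: 2 codons.
Cys: 2 codons.
Phe: 2 codons.
Tyr: 2 codons.
Arg: 6 codons.
4 × 6 × 2 × 2 × 2 × 2 × 6 = 2304.

2304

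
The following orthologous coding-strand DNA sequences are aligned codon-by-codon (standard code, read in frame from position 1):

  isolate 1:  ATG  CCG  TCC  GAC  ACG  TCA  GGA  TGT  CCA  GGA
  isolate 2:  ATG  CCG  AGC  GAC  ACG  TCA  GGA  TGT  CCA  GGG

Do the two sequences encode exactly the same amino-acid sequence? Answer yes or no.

Codon 1: ATG Met / ATG Met — identical.
Codon 2: CCG Pro / CCG Pro — identical.
Codon 3: TCC Ser / AGC Ser — synonymous.
Codon 4: GAC Asp / GAC Asp — identical.
Codon 5: ACG Thr / ACG Thr — identical.
Codon 6: TCA Ser / TCA Ser — identical.
Codon 7: GGA Gly / GGA Gly — identical.
Codon 8: TGT Cys / TGT Cys — identical.
Codon 9: CCA Pro / CCA Pro — identical.
Codon 10: GGA Gly / GGG Gly — synonymous.
Nonsynonymous differences: 0 → same protein.

yes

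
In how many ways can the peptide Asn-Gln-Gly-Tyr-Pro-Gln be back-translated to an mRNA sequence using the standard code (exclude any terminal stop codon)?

256

Asn: 2 codons.
Gln: 2 codons.
Gly: 4 codons.
Tyr: 2 codons.
Pro: 4 codons.
Gln: 2 codons.
2 × 2 × 4 × 2 × 4 × 2 = 256.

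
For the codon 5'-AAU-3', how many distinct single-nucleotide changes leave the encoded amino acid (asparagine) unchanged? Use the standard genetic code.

1

Position 1: none → 0 synonymous.
Position 2: none → 0 synonymous.
Position 3: AAC → 1 synonymous.
Total: 0 + 0 + 1 = 1.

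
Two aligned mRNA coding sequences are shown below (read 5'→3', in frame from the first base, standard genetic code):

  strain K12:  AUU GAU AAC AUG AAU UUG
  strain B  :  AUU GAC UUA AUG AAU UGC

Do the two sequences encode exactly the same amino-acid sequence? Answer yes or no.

Codon 1: AUU Ile / AUU Ile — identical.
Codon 2: GAU Asp / GAC Asp — synonymous.
Codon 3: AAC Asn / UUA Leu — nonsynonymous.
Codon 4: AUG Met / AUG Met — identical.
Codon 5: AAU Asn / AAU Asn — identical.
Codon 6: UUG Leu / UGC Cys — nonsynonymous.
Nonsynonymous differences: 2 → different protein.

no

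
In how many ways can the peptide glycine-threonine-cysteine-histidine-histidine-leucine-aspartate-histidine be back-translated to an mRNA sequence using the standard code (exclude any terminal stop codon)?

3072

Gly: 4 codons.
Thr: 4 codons.
Cys: 2 codons.
His: 2 codons.
His: 2 codons.
Leu: 6 codons.
Asp: 2 codons.
His: 2 codons.
4 × 4 × 2 × 2 × 2 × 6 × 2 × 2 = 3072.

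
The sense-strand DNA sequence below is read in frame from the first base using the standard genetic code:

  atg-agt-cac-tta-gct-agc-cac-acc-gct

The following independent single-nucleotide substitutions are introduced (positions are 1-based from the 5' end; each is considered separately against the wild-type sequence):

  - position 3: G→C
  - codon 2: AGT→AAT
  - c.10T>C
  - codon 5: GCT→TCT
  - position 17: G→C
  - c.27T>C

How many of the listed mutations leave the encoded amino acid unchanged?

Codon 1: ATG (Met) → ATC (Ile) — missense.
Codon 2: AGT (Ser) → AAT (Asn) — missense.
Codon 4: TTA (Leu) → CTA (Leu) — synonymous.
Codon 5: GCT (Ala) → TCT (Ser) — missense.
Codon 6: AGC (Ser) → ACC (Thr) — missense.
Codon 9: GCT (Ala) → GCC (Ala) — synonymous.
Synonymous: 2 of 6.

2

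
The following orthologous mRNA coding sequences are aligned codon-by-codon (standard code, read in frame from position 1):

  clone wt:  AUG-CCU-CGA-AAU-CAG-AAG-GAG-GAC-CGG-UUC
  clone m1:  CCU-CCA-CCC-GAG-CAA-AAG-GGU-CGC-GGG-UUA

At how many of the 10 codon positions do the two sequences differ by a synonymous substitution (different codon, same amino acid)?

2

Codon 1: AUG Met / CCU Pro — nonsynonymous.
Codon 2: CCU Pro / CCA Pro — synonymous.
Codon 3: CGA Arg / CCC Pro — nonsynonymous.
Codon 4: AAU Asn / GAG Glu — nonsynonymous.
Codon 5: CAG Gln / CAA Gln — synonymous.
Codon 6: AAG Lys / AAG Lys — identical.
Codon 7: GAG Glu / GGU Gly — nonsynonymous.
Codon 8: GAC Asp / CGC Arg — nonsynonymous.
Codon 9: CGG Arg / GGG Gly — nonsynonymous.
Codon 10: UUC Phe / UUA Leu — nonsynonymous.
Synonymous differences: 2.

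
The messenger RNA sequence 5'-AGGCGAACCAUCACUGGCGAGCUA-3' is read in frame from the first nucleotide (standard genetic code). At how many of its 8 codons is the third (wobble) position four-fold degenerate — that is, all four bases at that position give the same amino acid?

5

Codon 1 AGG (Arg): third position 2-fold.
Codon 2 CGA (Arg): third position 4-fold.
Codon 3 ACC (Thr): third position 4-fold.
Codon 4 AUC (Ile): third position 3-fold.
Codon 5 ACU (Thr): third position 4-fold.
Codon 6 GGC (Gly): third position 4-fold.
Codon 7 GAG (Glu): third position 2-fold.
Codon 8 CUA (Leu): third position 4-fold.
Four-fold degenerate third positions: 5.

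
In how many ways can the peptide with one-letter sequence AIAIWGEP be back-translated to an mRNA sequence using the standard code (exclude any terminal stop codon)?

4608

Ala: 4 codons.
Ile: 3 codons.
Ala: 4 codons.
Ile: 3 codons.
Trp: 1 codon.
Gly: 4 codons.
Glu: 2 codons.
Pro: 4 codons.
4 × 3 × 4 × 3 × 1 × 4 × 2 × 4 = 4608.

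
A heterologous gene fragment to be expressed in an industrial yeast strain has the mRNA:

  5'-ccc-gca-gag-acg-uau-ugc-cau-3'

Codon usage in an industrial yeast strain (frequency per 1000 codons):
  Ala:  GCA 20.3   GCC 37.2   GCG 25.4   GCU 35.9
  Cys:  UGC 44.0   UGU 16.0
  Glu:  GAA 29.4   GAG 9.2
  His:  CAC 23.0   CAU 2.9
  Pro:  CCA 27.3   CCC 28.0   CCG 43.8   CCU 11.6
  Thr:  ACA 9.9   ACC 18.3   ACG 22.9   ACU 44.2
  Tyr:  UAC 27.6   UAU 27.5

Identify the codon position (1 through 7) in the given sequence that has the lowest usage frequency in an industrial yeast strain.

Codon 1 CCC (Pro): 28.0 per 1000.
Codon 2 GCA (Ala): 20.3 per 1000.
Codon 3 GAG (Glu): 9.2 per 1000.
Codon 4 ACG (Thr): 22.9 per 1000.
Codon 5 UAU (Tyr): 27.5 per 1000.
Codon 6 UGC (Cys): 44.0 per 1000.
Codon 7 CAU (His): 2.9 per 1000.
Lowest frequency is 2.9 at codon 7.

7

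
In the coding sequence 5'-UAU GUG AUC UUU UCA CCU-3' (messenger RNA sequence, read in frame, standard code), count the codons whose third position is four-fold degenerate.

Codon 1 UAU (Tyr): third position 2-fold.
Codon 2 GUG (Val): third position 4-fold.
Codon 3 AUC (Ile): third position 3-fold.
Codon 4 UUU (Phe): third position 2-fold.
Codon 5 UCA (Ser): third position 4-fold.
Codon 6 CCU (Pro): third position 4-fold.
Four-fold degenerate third positions: 3.

3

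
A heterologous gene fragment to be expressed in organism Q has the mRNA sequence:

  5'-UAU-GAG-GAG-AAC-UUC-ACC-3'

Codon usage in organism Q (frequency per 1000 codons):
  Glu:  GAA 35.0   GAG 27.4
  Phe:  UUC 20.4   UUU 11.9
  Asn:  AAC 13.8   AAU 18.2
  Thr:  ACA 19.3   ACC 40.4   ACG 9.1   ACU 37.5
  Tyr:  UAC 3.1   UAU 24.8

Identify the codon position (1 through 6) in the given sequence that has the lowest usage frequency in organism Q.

Codon 1 UAU (Tyr): 24.8 per 1000.
Codon 2 GAG (Glu): 27.4 per 1000.
Codon 3 GAG (Glu): 27.4 per 1000.
Codon 4 AAC (Asn): 13.8 per 1000.
Codon 5 UUC (Phe): 20.4 per 1000.
Codon 6 ACC (Thr): 40.4 per 1000.
Lowest frequency is 13.8 at codon 4.

4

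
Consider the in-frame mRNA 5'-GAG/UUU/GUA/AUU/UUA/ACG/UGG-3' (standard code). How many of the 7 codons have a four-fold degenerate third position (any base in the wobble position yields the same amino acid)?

2

Codon 1 GAG (Glu): third position 2-fold.
Codon 2 UUU (Phe): third position 2-fold.
Codon 3 GUA (Val): third position 4-fold.
Codon 4 AUU (Ile): third position 3-fold.
Codon 5 UUA (Leu): third position 2-fold.
Codon 6 ACG (Thr): third position 4-fold.
Codon 7 UGG (Trp): third position 1-fold.
Four-fold degenerate third positions: 2.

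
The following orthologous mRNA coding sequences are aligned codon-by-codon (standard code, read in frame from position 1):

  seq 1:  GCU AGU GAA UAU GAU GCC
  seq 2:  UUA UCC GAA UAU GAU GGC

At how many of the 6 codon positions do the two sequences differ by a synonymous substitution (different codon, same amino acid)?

1

Codon 1: GCU Ala / UUA Leu — nonsynonymous.
Codon 2: AGU Ser / UCC Ser — synonymous.
Codon 3: GAA Glu / GAA Glu — identical.
Codon 4: UAU Tyr / UAU Tyr — identical.
Codon 5: GAU Asp / GAU Asp — identical.
Codon 6: GCC Ala / GGC Gly — nonsynonymous.
Synonymous differences: 1.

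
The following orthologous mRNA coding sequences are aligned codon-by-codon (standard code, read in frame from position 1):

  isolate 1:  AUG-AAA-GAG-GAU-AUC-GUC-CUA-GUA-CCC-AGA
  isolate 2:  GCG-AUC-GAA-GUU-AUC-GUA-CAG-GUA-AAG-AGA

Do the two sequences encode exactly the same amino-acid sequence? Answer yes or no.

no

Codon 1: AUG Met / GCG Ala — nonsynonymous.
Codon 2: AAA Lys / AUC Ile — nonsynonymous.
Codon 3: GAG Glu / GAA Glu — synonymous.
Codon 4: GAU Asp / GUU Val — nonsynonymous.
Codon 5: AUC Ile / AUC Ile — identical.
Codon 6: GUC Val / GUA Val — synonymous.
Codon 7: CUA Leu / CAG Gln — nonsynonymous.
Codon 8: GUA Val / GUA Val — identical.
Codon 9: CCC Pro / AAG Lys — nonsynonymous.
Codon 10: AGA Arg / AGA Arg — identical.
Nonsynonymous differences: 5 → different protein.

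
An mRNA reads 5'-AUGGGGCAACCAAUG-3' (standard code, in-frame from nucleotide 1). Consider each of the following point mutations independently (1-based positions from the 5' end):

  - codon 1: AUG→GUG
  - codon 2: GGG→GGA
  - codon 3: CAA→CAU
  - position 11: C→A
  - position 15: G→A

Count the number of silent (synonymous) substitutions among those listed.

Codon 1: AUG (Met) → GUG (Val) — missense.
Codon 2: GGG (Gly) → GGA (Gly) — synonymous.
Codon 3: CAA (Gln) → CAU (His) — missense.
Codon 4: CCA (Pro) → CAA (Gln) — missense.
Codon 5: AUG (Met) → AUA (Ile) — missense.
Synonymous: 1 of 5.

1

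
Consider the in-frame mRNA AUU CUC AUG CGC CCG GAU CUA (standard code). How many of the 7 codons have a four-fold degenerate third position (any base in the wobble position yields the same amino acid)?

Codon 1 AUU (Ile): third position 3-fold.
Codon 2 CUC (Leu): third position 4-fold.
Codon 3 AUG (Met): third position 1-fold.
Codon 4 CGC (Arg): third position 4-fold.
Codon 5 CCG (Pro): third position 4-fold.
Codon 6 GAU (Asp): third position 2-fold.
Codon 7 CUA (Leu): third position 4-fold.
Four-fold degenerate third positions: 4.

4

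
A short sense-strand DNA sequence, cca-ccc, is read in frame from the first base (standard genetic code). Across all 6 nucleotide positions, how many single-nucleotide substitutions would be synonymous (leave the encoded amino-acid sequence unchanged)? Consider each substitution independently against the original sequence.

Codon 1 (CCA, Pro): 3 synonymous substitutions.
Codon 2 (CCC, Pro): 3 synonymous substitutions.
Total: 3 + 3 = 6.

6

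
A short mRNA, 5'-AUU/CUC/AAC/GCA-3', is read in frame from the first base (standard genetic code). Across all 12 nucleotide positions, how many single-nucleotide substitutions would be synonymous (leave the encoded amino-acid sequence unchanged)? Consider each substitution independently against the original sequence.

9

Codon 1 (AUU, Ile): 2 synonymous substitutions.
Codon 2 (CUC, Leu): 3 synonymous substitutions.
Codon 3 (AAC, Asn): 1 synonymous substitution.
Codon 4 (GCA, Ala): 3 synonymous substitutions.
Total: 2 + 3 + 1 + 3 = 9.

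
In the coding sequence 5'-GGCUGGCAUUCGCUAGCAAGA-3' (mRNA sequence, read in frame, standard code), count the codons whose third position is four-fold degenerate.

Codon 1 GGC (Gly): third position 4-fold.
Codon 2 UGG (Trp): third position 1-fold.
Codon 3 CAU (His): third position 2-fold.
Codon 4 UCG (Ser): third position 4-fold.
Codon 5 CUA (Leu): third position 4-fold.
Codon 6 GCA (Ala): third position 4-fold.
Codon 7 AGA (Arg): third position 2-fold.
Four-fold degenerate third positions: 4.

4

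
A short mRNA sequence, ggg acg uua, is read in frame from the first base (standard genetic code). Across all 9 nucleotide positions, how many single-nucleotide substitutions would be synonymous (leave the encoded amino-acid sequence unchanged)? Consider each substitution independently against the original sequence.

Codon 1 (GGG, Gly): 3 synonymous substitutions.
Codon 2 (ACG, Thr): 3 synonymous substitutions.
Codon 3 (UUA, Leu): 2 synonymous substitutions.
Total: 3 + 3 + 2 = 8.

8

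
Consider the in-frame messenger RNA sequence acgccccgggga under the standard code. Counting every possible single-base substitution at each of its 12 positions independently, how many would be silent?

13

Codon 1 (ACG, Thr): 3 synonymous substitutions.
Codon 2 (CCC, Pro): 3 synonymous substitutions.
Codon 3 (CGG, Arg): 4 synonymous substitutions.
Codon 4 (GGA, Gly): 3 synonymous substitutions.
Total: 3 + 3 + 4 + 3 = 13.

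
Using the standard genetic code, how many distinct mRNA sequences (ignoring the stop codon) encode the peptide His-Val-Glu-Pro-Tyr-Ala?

His: 2 codons.
Val: 4 codons.
Glu: 2 codons.
Pro: 4 codons.
Tyr: 2 codons.
Ala: 4 codons.
2 × 4 × 2 × 4 × 2 × 4 = 512.

512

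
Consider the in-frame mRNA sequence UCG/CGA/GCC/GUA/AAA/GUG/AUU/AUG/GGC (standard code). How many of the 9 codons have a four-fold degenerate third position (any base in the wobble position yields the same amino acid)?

6

Codon 1 UCG (Ser): third position 4-fold.
Codon 2 CGA (Arg): third position 4-fold.
Codon 3 GCC (Ala): third position 4-fold.
Codon 4 GUA (Val): third position 4-fold.
Codon 5 AAA (Lys): third position 2-fold.
Codon 6 GUG (Val): third position 4-fold.
Codon 7 AUU (Ile): third position 3-fold.
Codon 8 AUG (Met): third position 1-fold.
Codon 9 GGC (Gly): third position 4-fold.
Four-fold degenerate third positions: 6.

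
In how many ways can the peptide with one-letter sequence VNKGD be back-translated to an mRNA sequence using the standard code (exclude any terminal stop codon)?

Val: 4 codons.
Asn: 2 codons.
Lys: 2 codons.
Gly: 4 codons.
Asp: 2 codons.
4 × 2 × 2 × 4 × 2 = 128.

128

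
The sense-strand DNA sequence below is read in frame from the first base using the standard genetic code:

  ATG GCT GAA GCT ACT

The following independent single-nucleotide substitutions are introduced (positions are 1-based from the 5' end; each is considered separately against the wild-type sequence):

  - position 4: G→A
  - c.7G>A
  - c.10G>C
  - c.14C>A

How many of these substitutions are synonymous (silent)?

Codon 2: GCT (Ala) → ACT (Thr) — missense.
Codon 3: GAA (Glu) → AAA (Lys) — missense.
Codon 4: GCT (Ala) → CCT (Pro) — missense.
Codon 5: ACT (Thr) → AAT (Asn) — missense.
Synonymous: 0 of 4.

0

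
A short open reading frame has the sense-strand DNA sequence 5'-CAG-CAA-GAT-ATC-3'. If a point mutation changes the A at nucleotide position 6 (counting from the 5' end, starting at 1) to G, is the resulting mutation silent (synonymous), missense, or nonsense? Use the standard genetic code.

silent

Position 6 falls in codon 2: CAA → Gln.
After the substitution the codon is CAG → Gln.
Both encode Gln, so the change is synonymous.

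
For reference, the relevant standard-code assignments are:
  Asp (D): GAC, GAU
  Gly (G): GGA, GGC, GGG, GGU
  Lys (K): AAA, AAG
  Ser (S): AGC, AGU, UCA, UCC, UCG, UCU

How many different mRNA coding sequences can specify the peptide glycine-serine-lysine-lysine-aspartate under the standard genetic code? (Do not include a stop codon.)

192

Gly: 4 codons.
Ser: 6 codons.
Lys: 2 codons.
Lys: 2 codons.
Asp: 2 codons.
4 × 6 × 2 × 2 × 2 = 192.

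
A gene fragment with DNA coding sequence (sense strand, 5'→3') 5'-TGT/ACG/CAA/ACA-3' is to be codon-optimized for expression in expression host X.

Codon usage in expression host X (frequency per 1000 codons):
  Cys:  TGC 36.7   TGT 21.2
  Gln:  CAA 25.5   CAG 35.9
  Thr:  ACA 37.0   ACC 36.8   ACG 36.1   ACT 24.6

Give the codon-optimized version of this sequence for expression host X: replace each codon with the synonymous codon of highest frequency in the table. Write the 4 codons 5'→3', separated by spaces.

Codon 1 (Cys): best is TGC at 36.7.
Codon 2 (Thr): best is ACA at 37.0.
Codon 3 (Gln): best is CAG at 35.9.
Codon 4 (Thr): best is ACA at 37.0.

TGC ACA CAG ACA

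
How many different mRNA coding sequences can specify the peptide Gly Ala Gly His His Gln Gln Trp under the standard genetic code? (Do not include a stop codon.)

1024

Gly: 4 codons.
Ala: 4 codons.
Gly: 4 codons.
His: 2 codons.
His: 2 codons.
Gln: 2 codons.
Gln: 2 codons.
Trp: 1 codon.
4 × 4 × 4 × 2 × 2 × 2 × 2 × 1 = 1024.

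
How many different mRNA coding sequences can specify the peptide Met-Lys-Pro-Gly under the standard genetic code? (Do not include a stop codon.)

Met: 1 codon.
Lys: 2 codons.
Pro: 4 codons.
Gly: 4 codons.
1 × 2 × 4 × 4 = 32.

32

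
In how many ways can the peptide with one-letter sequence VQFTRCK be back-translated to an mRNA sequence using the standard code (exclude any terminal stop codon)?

Val: 4 codons.
Gln: 2 codons.
Phe: 2 codons.
Thr: 4 codons.
Arg: 6 codons.
Cys: 2 codons.
Lys: 2 codons.
4 × 2 × 2 × 4 × 6 × 2 × 2 = 1536.

1536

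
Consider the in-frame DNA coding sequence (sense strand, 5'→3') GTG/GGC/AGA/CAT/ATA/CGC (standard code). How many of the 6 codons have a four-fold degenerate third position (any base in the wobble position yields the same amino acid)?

3

Codon 1 GTG (Val): third position 4-fold.
Codon 2 GGC (Gly): third position 4-fold.
Codon 3 AGA (Arg): third position 2-fold.
Codon 4 CAT (His): third position 2-fold.
Codon 5 ATA (Ile): third position 3-fold.
Codon 6 CGC (Arg): third position 4-fold.
Four-fold degenerate third positions: 3.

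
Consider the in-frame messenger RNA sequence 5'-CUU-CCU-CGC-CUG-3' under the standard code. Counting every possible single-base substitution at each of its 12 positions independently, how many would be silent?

Codon 1 (CUU, Leu): 3 synonymous substitutions.
Codon 2 (CCU, Pro): 3 synonymous substitutions.
Codon 3 (CGC, Arg): 3 synonymous substitutions.
Codon 4 (CUG, Leu): 4 synonymous substitutions.
Total: 3 + 3 + 3 + 4 = 13.

13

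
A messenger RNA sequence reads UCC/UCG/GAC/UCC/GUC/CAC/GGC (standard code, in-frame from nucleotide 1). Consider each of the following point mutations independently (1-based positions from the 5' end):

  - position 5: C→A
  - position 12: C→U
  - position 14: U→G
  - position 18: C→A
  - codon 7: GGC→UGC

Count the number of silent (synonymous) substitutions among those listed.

1

Codon 2: UCG (Ser) → UAG (Stop) — nonsense.
Codon 4: UCC (Ser) → UCU (Ser) — synonymous.
Codon 5: GUC (Val) → GGC (Gly) — missense.
Codon 6: CAC (His) → CAA (Gln) — missense.
Codon 7: GGC (Gly) → UGC (Cys) — missense.
Synonymous: 1 of 5.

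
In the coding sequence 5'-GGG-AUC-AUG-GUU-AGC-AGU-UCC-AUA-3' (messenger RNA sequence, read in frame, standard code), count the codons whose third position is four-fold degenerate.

3

Codon 1 GGG (Gly): third position 4-fold.
Codon 2 AUC (Ile): third position 3-fold.
Codon 3 AUG (Met): third position 1-fold.
Codon 4 GUU (Val): third position 4-fold.
Codon 5 AGC (Ser): third position 2-fold.
Codon 6 AGU (Ser): third position 2-fold.
Codon 7 UCC (Ser): third position 4-fold.
Codon 8 AUA (Ile): third position 3-fold.
Four-fold degenerate third positions: 3.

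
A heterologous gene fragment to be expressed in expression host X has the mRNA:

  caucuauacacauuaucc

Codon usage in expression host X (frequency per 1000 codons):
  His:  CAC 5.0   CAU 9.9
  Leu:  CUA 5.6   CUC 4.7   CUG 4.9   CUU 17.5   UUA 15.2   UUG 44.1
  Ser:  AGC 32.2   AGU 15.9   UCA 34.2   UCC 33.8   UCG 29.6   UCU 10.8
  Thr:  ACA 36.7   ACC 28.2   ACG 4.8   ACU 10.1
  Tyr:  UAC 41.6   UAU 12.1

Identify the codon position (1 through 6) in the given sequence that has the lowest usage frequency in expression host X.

Codon 1 CAU (His): 9.9 per 1000.
Codon 2 CUA (Leu): 5.6 per 1000.
Codon 3 UAC (Tyr): 41.6 per 1000.
Codon 4 ACA (Thr): 36.7 per 1000.
Codon 5 UUA (Leu): 15.2 per 1000.
Codon 6 UCC (Ser): 33.8 per 1000.
Lowest frequency is 5.6 at codon 2.

2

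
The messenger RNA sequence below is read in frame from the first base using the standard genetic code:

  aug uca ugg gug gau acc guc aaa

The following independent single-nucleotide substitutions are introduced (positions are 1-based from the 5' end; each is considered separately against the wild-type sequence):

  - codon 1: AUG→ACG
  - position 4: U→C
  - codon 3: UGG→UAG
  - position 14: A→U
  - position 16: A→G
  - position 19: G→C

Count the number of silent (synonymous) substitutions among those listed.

Codon 1: AUG (Met) → ACG (Thr) — missense.
Codon 2: UCA (Ser) → CCA (Pro) — missense.
Codon 3: UGG (Trp) → UAG (Stop) — nonsense.
Codon 5: GAU (Asp) → GUU (Val) — missense.
Codon 6: ACC (Thr) → GCC (Ala) — missense.
Codon 7: GUC (Val) → CUC (Leu) — missense.
Synonymous: 0 of 6.

0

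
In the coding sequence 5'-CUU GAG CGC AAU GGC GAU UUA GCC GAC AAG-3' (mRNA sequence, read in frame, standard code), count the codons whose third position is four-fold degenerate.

Codon 1 CUU (Leu): third position 4-fold.
Codon 2 GAG (Glu): third position 2-fold.
Codon 3 CGC (Arg): third position 4-fold.
Codon 4 AAU (Asn): third position 2-fold.
Codon 5 GGC (Gly): third position 4-fold.
Codon 6 GAU (Asp): third position 2-fold.
Codon 7 UUA (Leu): third position 2-fold.
Codon 8 GCC (Ala): third position 4-fold.
Codon 9 GAC (Asp): third position 2-fold.
Codon 10 AAG (Lys): third position 2-fold.
Four-fold degenerate third positions: 4.

4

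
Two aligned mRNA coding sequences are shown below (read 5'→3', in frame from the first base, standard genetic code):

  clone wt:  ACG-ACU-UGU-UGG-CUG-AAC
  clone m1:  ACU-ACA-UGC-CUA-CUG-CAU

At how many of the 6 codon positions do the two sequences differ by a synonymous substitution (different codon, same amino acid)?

3

Codon 1: ACG Thr / ACU Thr — synonymous.
Codon 2: ACU Thr / ACA Thr — synonymous.
Codon 3: UGU Cys / UGC Cys — synonymous.
Codon 4: UGG Trp / CUA Leu — nonsynonymous.
Codon 5: CUG Leu / CUG Leu — identical.
Codon 6: AAC Asn / CAU His — nonsynonymous.
Synonymous differences: 3.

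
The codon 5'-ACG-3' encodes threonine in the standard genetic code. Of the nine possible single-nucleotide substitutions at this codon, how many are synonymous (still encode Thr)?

3

Position 1: none → 0 synonymous.
Position 2: none → 0 synonymous.
Position 3: ACT, ACC, ACA → 3 synonymous.
Total: 0 + 0 + 3 = 3.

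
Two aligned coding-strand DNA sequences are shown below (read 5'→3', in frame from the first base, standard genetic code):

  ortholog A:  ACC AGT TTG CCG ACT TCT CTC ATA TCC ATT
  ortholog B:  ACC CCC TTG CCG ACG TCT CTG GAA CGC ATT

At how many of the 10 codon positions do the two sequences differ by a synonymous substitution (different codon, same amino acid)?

Codon 1: ACC Thr / ACC Thr — identical.
Codon 2: AGT Ser / CCC Pro — nonsynonymous.
Codon 3: TTG Leu / TTG Leu — identical.
Codon 4: CCG Pro / CCG Pro — identical.
Codon 5: ACT Thr / ACG Thr — synonymous.
Codon 6: TCT Ser / TCT Ser — identical.
Codon 7: CTC Leu / CTG Leu — synonymous.
Codon 8: ATA Ile / GAA Glu — nonsynonymous.
Codon 9: TCC Ser / CGC Arg — nonsynonymous.
Codon 10: ATT Ile / ATT Ile — identical.
Synonymous differences: 2.

2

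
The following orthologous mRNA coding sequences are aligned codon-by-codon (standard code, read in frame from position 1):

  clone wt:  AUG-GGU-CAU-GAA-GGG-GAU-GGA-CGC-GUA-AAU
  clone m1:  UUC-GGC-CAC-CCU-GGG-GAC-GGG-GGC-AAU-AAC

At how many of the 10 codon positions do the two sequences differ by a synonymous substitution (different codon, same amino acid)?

Codon 1: AUG Met / UUC Phe — nonsynonymous.
Codon 2: GGU Gly / GGC Gly — synonymous.
Codon 3: CAU His / CAC His — synonymous.
Codon 4: GAA Glu / CCU Pro — nonsynonymous.
Codon 5: GGG Gly / GGG Gly — identical.
Codon 6: GAU Asp / GAC Asp — synonymous.
Codon 7: GGA Gly / GGG Gly — synonymous.
Codon 8: CGC Arg / GGC Gly — nonsynonymous.
Codon 9: GUA Val / AAU Asn — nonsynonymous.
Codon 10: AAU Asn / AAC Asn — synonymous.
Synonymous differences: 5.

5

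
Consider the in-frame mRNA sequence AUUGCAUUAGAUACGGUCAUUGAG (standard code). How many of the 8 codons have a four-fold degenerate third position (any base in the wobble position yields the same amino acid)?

3

Codon 1 AUU (Ile): third position 3-fold.
Codon 2 GCA (Ala): third position 4-fold.
Codon 3 UUA (Leu): third position 2-fold.
Codon 4 GAU (Asp): third position 2-fold.
Codon 5 ACG (Thr): third position 4-fold.
Codon 6 GUC (Val): third position 4-fold.
Codon 7 AUU (Ile): third position 3-fold.
Codon 8 GAG (Glu): third position 2-fold.
Four-fold degenerate third positions: 3.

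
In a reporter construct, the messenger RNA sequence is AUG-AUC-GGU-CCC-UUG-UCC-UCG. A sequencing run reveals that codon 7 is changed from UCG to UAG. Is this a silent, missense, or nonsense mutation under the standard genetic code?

Position 20 falls in codon 7: UCG → Ser.
After the substitution the codon is UAG → Stop.
The new codon is a stop codon, so this is a nonsense mutation.

nonsense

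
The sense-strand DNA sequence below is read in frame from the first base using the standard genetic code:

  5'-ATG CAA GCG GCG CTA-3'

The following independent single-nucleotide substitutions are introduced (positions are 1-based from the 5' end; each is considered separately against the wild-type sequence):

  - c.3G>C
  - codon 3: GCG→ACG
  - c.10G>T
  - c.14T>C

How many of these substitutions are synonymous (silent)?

0

Codon 1: ATG (Met) → ATC (Ile) — missense.
Codon 3: GCG (Ala) → ACG (Thr) — missense.
Codon 4: GCG (Ala) → TCG (Ser) — missense.
Codon 5: CTA (Leu) → CCA (Pro) — missense.
Synonymous: 0 of 4.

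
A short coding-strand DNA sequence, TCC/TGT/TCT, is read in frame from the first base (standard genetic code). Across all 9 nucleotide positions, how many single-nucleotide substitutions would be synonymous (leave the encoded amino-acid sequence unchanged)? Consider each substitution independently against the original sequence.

7

Codon 1 (TCC, Ser): 3 synonymous substitutions.
Codon 2 (TGT, Cys): 1 synonymous substitution.
Codon 3 (TCT, Ser): 3 synonymous substitutions.
Total: 3 + 1 + 3 = 7.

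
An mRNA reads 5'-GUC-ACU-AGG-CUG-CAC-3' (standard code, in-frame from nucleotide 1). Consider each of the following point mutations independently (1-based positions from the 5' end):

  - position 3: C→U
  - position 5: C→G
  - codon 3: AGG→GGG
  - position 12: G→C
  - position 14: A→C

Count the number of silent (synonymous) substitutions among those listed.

2

Codon 1: GUC (Val) → GUU (Val) — synonymous.
Codon 2: ACU (Thr) → AGU (Ser) — missense.
Codon 3: AGG (Arg) → GGG (Gly) — missense.
Codon 4: CUG (Leu) → CUC (Leu) — synonymous.
Codon 5: CAC (His) → CCC (Pro) — missense.
Synonymous: 2 of 5.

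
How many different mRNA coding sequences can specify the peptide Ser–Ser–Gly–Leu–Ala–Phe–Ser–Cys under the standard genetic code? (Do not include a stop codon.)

82944

Ser: 6 codons.
Ser: 6 codons.
Gly: 4 codons.
Leu: 6 codons.
Ala: 4 codons.
Phe: 2 codons.
Ser: 6 codons.
Cys: 2 codons.
6 × 6 × 4 × 6 × 4 × 2 × 6 × 2 = 82944.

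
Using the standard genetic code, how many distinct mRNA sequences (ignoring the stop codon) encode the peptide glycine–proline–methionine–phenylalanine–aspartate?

Gly: 4 codons.
Pro: 4 codons.
Met: 1 codon.
Phe: 2 codons.
Asp: 2 codons.
4 × 4 × 1 × 2 × 2 = 64.

64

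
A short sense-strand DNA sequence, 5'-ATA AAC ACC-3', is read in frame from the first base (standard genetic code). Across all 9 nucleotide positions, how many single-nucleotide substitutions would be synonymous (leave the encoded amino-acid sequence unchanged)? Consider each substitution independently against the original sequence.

6

Codon 1 (ATA, Ile): 2 synonymous substitutions.
Codon 2 (AAC, Asn): 1 synonymous substitution.
Codon 3 (ACC, Thr): 3 synonymous substitutions.
Total: 2 + 1 + 3 = 6.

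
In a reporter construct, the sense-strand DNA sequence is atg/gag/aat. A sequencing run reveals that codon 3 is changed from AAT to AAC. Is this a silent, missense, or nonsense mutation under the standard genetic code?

silent

Position 9 falls in codon 3: AAT → Asn.
After the substitution the codon is AAC → Asn.
Both encode Asn, so the change is synonymous.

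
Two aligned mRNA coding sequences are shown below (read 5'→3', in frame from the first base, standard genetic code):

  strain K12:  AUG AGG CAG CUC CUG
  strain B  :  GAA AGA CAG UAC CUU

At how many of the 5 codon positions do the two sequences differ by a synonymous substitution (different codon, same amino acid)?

Codon 1: AUG Met / GAA Glu — nonsynonymous.
Codon 2: AGG Arg / AGA Arg — synonymous.
Codon 3: CAG Gln / CAG Gln — identical.
Codon 4: CUC Leu / UAC Tyr — nonsynonymous.
Codon 5: CUG Leu / CUU Leu — synonymous.
Synonymous differences: 2.

2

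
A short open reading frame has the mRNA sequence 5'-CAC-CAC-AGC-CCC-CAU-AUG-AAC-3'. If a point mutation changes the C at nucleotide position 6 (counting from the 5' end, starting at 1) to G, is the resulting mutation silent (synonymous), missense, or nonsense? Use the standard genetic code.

Position 6 falls in codon 2: CAC → His.
After the substitution the codon is CAG → Gln.
His ≠ Gln, so this is a missense mutation.

missense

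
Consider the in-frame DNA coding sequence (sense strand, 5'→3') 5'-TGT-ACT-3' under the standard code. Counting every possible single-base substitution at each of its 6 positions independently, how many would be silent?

Codon 1 (TGT, Cys): 1 synonymous substitution.
Codon 2 (ACT, Thr): 3 synonymous substitutions.
Total: 1 + 3 = 4.

4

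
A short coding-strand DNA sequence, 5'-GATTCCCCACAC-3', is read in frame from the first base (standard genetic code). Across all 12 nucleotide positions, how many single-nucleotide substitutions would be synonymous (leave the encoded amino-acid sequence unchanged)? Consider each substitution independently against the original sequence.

8

Codon 1 (GAT, Asp): 1 synonymous substitution.
Codon 2 (TCC, Ser): 3 synonymous substitutions.
Codon 3 (CCA, Pro): 3 synonymous substitutions.
Codon 4 (CAC, His): 1 synonymous substitution.
Total: 1 + 3 + 3 + 1 = 8.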